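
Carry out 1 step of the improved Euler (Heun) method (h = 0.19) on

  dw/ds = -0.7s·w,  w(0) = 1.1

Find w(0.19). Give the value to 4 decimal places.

Heun: k1 = f(s_n, w_n); k2 = f(s_n + h, w_n + h·k1); w_{n+1} = w_n + (h/2)·(k1 + k2).
s=0.000000, w=1.100000:
  k1 = f(0.000000, 1.100000) = 0.000000
  k2 = f(0.190000, 1.100000) = -0.146300
  w ← 1.100000 + (0.19/2)·(0.000000 + (-0.146300)) = 1.086102
w(0.19) ≈ 1.0861

1.0861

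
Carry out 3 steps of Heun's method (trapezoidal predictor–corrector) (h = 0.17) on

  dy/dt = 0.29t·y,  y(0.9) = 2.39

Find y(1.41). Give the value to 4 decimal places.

2.8349

Heun: k1 = f(t_n, y_n); k2 = f(t_n + h, y_n + h·k1); y_{n+1} = y_n + (h/2)·(k1 + k2).
t=0.900000, y=2.390000:
  k1 = f(0.900000, 2.390000) = 0.623790
  k2 = f(1.070000, 2.496044) = 0.774523
  y ← 2.390000 + (0.17/2)·(0.623790 + 0.774523) = 2.508857
t=1.070000, y=2.508857:
  k1 = f(1.070000, 2.508857) = 0.778498
  k2 = f(1.240000, 2.641201) = 0.949776
  y ← 2.508857 + (0.17/2)·(0.778498 + 0.949776) = 2.655760
t=1.240000, y=2.655760:
  k1 = f(1.240000, 2.655760) = 0.955011
  k2 = f(1.410000, 2.818112) = 1.152326
  y ← 2.655760 + (0.17/2)·(0.955011 + 1.152326) = 2.834884
y(1.41) ≈ 2.8349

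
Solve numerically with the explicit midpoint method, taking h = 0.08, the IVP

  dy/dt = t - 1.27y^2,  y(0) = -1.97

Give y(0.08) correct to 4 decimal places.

-2.4440

Midpoint: k1 = f(t_n, y_n); k2 = f(t_n + h/2, y_n + (h/2)·k1); y_{n+1} = y_n + h·k2.
t=0.000000, y=-1.970000:
  k1 = f(0.000000, -1.970000) = -4.928743
  k2 = f(0.040000, -2.167150) = -5.924603
  y ← -1.970000 + 0.08·(-5.924603) = -2.443968
y(0.08) ≈ -2.4440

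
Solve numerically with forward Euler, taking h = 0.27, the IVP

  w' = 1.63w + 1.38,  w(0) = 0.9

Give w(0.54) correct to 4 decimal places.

Euler: w_{n+1} = w_n + h·f(s_n, w_n).
s=0.000000, w=0.900000: f=2.847000 → w ← 0.900000 + 0.27·2.847000 = 1.668690
s=0.270000, w=1.668690: f=4.099965 → w ← 1.668690 + 0.27·4.099965 = 2.775680
w(0.54) ≈ 2.7757

2.7757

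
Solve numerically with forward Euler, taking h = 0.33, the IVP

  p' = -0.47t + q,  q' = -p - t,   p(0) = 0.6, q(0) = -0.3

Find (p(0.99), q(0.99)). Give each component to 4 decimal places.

Euler on (p,q): p_{n+1} = p_n + h·p', q_{n+1} = q_n + h·q'.
0.000000: (0.600000, -0.300000); f=(-0.300000, -0.600000) → (0.501000, -0.498000)
0.330000: (0.501000, -0.498000); f=(-0.653100, -0.831000) → (0.285477, -0.772230)
0.660000: (0.285477, -0.772230); f=(-1.082430, -0.945477) → (-0.071725, -1.084237)
(p(0.99), q(0.99)) ≈ (-0.0717, -1.0842)

-0.0717, -1.0842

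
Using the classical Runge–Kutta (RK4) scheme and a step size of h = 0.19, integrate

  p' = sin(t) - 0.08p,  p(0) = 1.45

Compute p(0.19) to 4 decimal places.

1.4460

RK4: k1 = f(t_n, p_n); k2 = f(t_n + h/2, p_n + (h/2)·k1); k3 = f(t_n + h/2, p_n + (h/2)·k2); k4 = f(t_n + h, p_n + h·k3); p_{n+1} = p_n + (h/6)·(k1 + 2k2 + 2k3 + k4).
t=0.000000, p=1.450000:
  k1 = f(0.000000, 1.450000) = -0.116000
  k2 = f(0.095000, 1.438980) = -0.020261
  k3 = f(0.095000, 1.448075) = -0.020989
  k4 = f(0.190000, 1.446012) = 0.073178
  p ← 1.450000 + (0.19/6)·(k1 + 2k2 + 2k3 + k4) = 1.446031
p(0.19) ≈ 1.4460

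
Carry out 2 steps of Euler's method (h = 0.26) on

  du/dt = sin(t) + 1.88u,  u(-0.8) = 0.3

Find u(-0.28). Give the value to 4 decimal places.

0.2536

Euler: u_{n+1} = u_n + h·f(t_n, u_n).
t=-0.800000, u=0.300000: f=-0.153356 → u ← 0.300000 + 0.26·(-0.153356) = 0.260127
t=-0.540000, u=0.260127: f=-0.025096 → u ← 0.260127 + 0.26·(-0.025096) = 0.253602
u(-0.28) ≈ 0.2536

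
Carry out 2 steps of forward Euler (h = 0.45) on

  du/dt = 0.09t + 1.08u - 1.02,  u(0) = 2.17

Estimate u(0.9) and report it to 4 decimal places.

3.6689

Euler: u_{n+1} = u_n + h·f(t_n, u_n).
t=0.000000, u=2.170000: f=1.323600 → u ← 2.170000 + 0.45·1.323600 = 2.765620
t=0.450000, u=2.765620: f=2.007370 → u ← 2.765620 + 0.45·2.007370 = 3.668936
u(0.9) ≈ 3.6689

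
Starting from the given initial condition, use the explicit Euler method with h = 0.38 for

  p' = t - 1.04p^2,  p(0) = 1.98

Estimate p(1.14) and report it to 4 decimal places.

Euler: p_{n+1} = p_n + h·f(t_n, p_n).
t=0.000000, p=1.980000: f=-4.077216 → p ← 1.980000 + 0.38·(-4.077216) = 0.430658
t=0.380000, p=0.430658: f=0.187115 → p ← 0.430658 + 0.38·0.187115 = 0.501762
t=0.760000, p=0.501762: f=0.498165 → p ← 0.501762 + 0.38·0.498165 = 0.691064
p(1.14) ≈ 0.6911

0.6911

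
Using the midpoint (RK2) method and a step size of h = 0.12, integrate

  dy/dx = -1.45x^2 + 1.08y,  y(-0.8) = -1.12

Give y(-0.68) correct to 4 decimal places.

Midpoint: k1 = f(x_n, y_n); k2 = f(x_n + h/2, y_n + (h/2)·k1); y_{n+1} = y_n + h·k2.
x=-0.800000, y=-1.120000:
  k1 = f(-0.800000, -1.120000) = -2.137600
  k2 = f(-0.740000, -1.248256) = -2.142136
  y ← -1.120000 + 0.12·(-2.142136) = -1.377056
y(-0.68) ≈ -1.3771

-1.3771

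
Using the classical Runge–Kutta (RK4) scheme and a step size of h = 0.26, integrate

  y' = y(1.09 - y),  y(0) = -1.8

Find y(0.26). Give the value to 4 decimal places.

RK4: k1 = f(t_n, y_n); k2 = f(t_n + h/2, y_n + (h/2)·k1); k3 = f(t_n + h/2, y_n + (h/2)·k2); k4 = f(t_n + h, y_n + h·k3); y_{n+1} = y_n + (h/6)·(k1 + 2k2 + 2k3 + k4).
t=0.000000, y=-1.800000:
  k1 = f(0.000000, -1.800000) = -5.202000
  k2 = f(0.130000, -2.476260) = -8.830987
  k3 = f(0.130000, -2.948028) = -11.904222
  k4 = f(0.260000, -4.895098) = -29.297638
  y ← -1.800000 + (0.26/6)·(k1 + 2k2 + 2k3 + k4) = -5.092036
y(0.26) ≈ -5.0920

-5.0920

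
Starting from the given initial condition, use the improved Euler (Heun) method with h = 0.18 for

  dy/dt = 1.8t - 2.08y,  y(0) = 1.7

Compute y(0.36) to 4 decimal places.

Heun: k1 = f(t_n, y_n); k2 = f(t_n + h, y_n + h·k1); y_{n+1} = y_n + (h/2)·(k1 + k2).
t=0.000000, y=1.700000:
  k1 = f(0.000000, 1.700000) = -3.536000
  k2 = f(0.180000, 1.063520) = -1.888122
  y ← 1.700000 + (0.18/2)·(-3.536000 + (-1.888122)) = 1.211829
t=0.180000, y=1.211829:
  k1 = f(0.180000, 1.211829) = -2.196604
  k2 = f(0.360000, 0.816440) = -1.050196
  y ← 1.211829 + (0.18/2)·(-2.196604 + (-1.050196)) = 0.919617
y(0.36) ≈ 0.9196

0.9196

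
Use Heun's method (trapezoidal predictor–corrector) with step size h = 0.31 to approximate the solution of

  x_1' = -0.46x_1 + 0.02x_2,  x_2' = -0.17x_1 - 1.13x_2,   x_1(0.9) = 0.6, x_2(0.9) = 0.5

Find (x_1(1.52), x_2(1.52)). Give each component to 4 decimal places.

Heun on (x_1,x_2): k1 = f(x_n, state_n); k2 = f(x_n + h, state_n + h·k1); state_{n+1} = state_n + (h/2)·(k1 + k2).
0.900000: (0.600000, 0.500000)
  k1 = (-0.266000, -0.667000)
  predictor → (0.517540, 0.293230)
  k2 = (-0.232204, -0.419332)
  → (0.522778, 0.331619)
1.210000: (0.522778, 0.331619)
  k1 = (-0.233846, -0.463601)
  predictor → (0.450286, 0.187902)
  k2 = (-0.203374, -0.288878)
  → (0.455009, 0.214984)
(x_1(1.52), x_2(1.52)) ≈ (0.4550, 0.2150)

0.4550, 0.2150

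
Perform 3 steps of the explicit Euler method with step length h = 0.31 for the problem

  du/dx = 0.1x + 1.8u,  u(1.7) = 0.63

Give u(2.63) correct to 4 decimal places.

Euler: u_{n+1} = u_n + h·f(x_n, u_n).
x=1.700000, u=0.630000: f=1.304000 → u ← 0.630000 + 0.31·1.304000 = 1.034240
x=2.010000, u=1.034240: f=2.062632 → u ← 1.034240 + 0.31·2.062632 = 1.673656
x=2.320000, u=1.673656: f=3.244581 → u ← 1.673656 + 0.31·3.244581 = 2.679476
u(2.63) ≈ 2.6795

2.6795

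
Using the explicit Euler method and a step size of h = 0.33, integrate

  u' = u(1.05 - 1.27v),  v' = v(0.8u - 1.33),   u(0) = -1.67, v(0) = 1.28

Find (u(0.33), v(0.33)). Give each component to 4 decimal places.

Euler on (u,v): u_{n+1} = u_n + h·u', v_{n+1} = v_n + h·v'.
0.000000: (-1.670000, 1.280000); f=(0.961252, -3.412480) → (-1.352787, 0.153882)
(u(0.33), v(0.33)) ≈ (-1.3528, 0.1539)

-1.3528, 0.1539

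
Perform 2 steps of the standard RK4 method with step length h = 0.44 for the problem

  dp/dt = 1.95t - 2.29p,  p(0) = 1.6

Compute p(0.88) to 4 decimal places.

RK4: k1 = f(t_n, p_n); k2 = f(t_n + h/2, p_n + (h/2)·k1); k3 = f(t_n + h/2, p_n + (h/2)·k2); k4 = f(t_n + h, p_n + h·k3); p_{n+1} = p_n + (h/6)·(k1 + 2k2 + 2k3 + k4).
t=0.000000, p=1.600000:
  k1 = f(0.000000, 1.600000) = -3.664000
  k2 = f(0.220000, 0.793920) = -1.389077
  k3 = f(0.220000, 1.294403) = -2.535183
  k4 = f(0.440000, 0.484519) = -0.251550
  p ← 1.600000 + (0.44/6)·(k1 + 2k2 + 2k3 + k4) = 0.737302
t=0.440000, p=0.737302:
  k1 = f(0.440000, 0.737302) = -0.830421
  k2 = f(0.660000, 0.554609) = 0.016945
  k3 = f(0.660000, 0.741030) = -0.409958
  k4 = f(0.880000, 0.556920) = 0.440653
  p ← 0.737302 + (0.44/6)·(k1 + 2k2 + 2k3 + k4) = 0.651077
p(0.88) ≈ 0.6511

0.6511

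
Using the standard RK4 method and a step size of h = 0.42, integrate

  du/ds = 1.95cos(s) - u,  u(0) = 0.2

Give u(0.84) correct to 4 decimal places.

RK4: k1 = f(s_n, u_n); k2 = f(s_n + h/2, u_n + (h/2)·k1); k3 = f(s_n + h/2, u_n + (h/2)·k2); k4 = f(s_n + h, u_n + h·k3); u_{n+1} = u_n + (h/6)·(k1 + 2k2 + 2k3 + k4).
s=0.000000, u=0.200000:
  k1 = f(0.000000, 0.200000) = 1.750000
  k2 = f(0.210000, 0.567500) = 1.339660
  k3 = f(0.210000, 0.481329) = 1.425832
  k4 = f(0.420000, 0.798849) = 0.981674
  u ← 0.200000 + (0.42/6)·(k1 + 2k2 + 2k3 + k4) = 0.778386
s=0.420000, u=0.778386:
  k1 = f(0.420000, 0.778386) = 1.002137
  k2 = f(0.630000, 0.988835) = 0.586819
  k3 = f(0.630000, 0.901618) = 0.674036
  k4 = f(0.840000, 1.061481) = 0.240071
  u ← 0.778386 + (0.42/6)·(k1 + 2k2 + 2k3 + k4) = 1.041860
u(0.84) ≈ 1.0419

1.0419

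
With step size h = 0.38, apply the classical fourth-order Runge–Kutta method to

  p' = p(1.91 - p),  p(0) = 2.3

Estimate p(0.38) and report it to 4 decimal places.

2.0819

RK4: k1 = f(x_n, p_n); k2 = f(x_n + h/2, p_n + (h/2)·k1); k3 = f(x_n + h/2, p_n + (h/2)·k2); k4 = f(x_n + h, p_n + h·k3); p_{n+1} = p_n + (h/6)·(k1 + 2k2 + 2k3 + k4).
x=0.000000, p=2.300000:
  k1 = f(0.000000, 2.300000) = -0.897000
  k2 = f(0.190000, 2.129570) = -0.467590
  k3 = f(0.190000, 2.211158) = -0.665908
  k4 = f(0.380000, 2.046955) = -0.280341
  p ← 2.300000 + (0.38/6)·(k1 + 2k2 + 2k3 + k4) = 2.081859
p(0.38) ≈ 2.0819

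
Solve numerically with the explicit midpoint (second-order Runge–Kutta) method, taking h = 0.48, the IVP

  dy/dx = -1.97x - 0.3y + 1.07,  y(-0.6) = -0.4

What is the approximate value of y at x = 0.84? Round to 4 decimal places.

Midpoint: k1 = f(x_n, y_n); k2 = f(x_n + h/2, y_n + (h/2)·k1); y_{n+1} = y_n + h·k2.
x=-0.600000, y=-0.400000:
  k1 = f(-0.600000, -0.400000) = 2.372000
  k2 = f(-0.360000, 0.169280) = 1.728416
  y ← -0.400000 + 0.48·1.728416 = 0.429640
x=-0.120000, y=0.429640:
  k1 = f(-0.120000, 0.429640) = 1.177508
  k2 = f(0.120000, 0.712242) = 0.619928
  y ← 0.429640 + 0.48·0.619928 = 0.727205
x=0.360000, y=0.727205:
  k1 = f(0.360000, 0.727205) = 0.142639
  k2 = f(0.600000, 0.761438) = -0.340431
  y ← 0.727205 + 0.48·(-0.340431) = 0.563798
y(0.84) ≈ 0.5638

0.5638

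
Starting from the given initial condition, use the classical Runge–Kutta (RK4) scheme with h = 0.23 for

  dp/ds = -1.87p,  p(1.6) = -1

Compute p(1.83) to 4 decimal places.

RK4: k1 = f(s_n, p_n); k2 = f(s_n + h/2, p_n + (h/2)·k1); k3 = f(s_n + h/2, p_n + (h/2)·k2); k4 = f(s_n + h, p_n + h·k3); p_{n+1} = p_n + (h/6)·(k1 + 2k2 + 2k3 + k4).
s=1.600000, p=-1.000000:
  k1 = f(1.600000, -1.000000) = 1.870000
  k2 = f(1.715000, -0.784950) = 1.467857
  k3 = f(1.715000, -0.831197) = 1.554337
  k4 = f(1.830000, -0.642502) = 1.201479
  p ← -1.000000 + (0.23/6)·(k1 + 2k2 + 2k3 + k4) = -0.650558
p(1.83) ≈ -0.6506

-0.6506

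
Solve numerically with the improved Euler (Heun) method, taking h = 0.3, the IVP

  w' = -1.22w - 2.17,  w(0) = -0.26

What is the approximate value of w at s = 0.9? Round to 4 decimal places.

-1.2556

Heun: k1 = f(s_n, w_n); k2 = f(s_n + h, w_n + h·k1); w_{n+1} = w_n + (h/2)·(k1 + k2).
s=0.000000, w=-0.260000:
  k1 = f(0.000000, -0.260000) = -1.852800
  k2 = f(0.300000, -0.815840) = -1.174675
  w ← -0.260000 + (0.3/2)·(-1.852800 + (-1.174675)) = -0.714121
s=0.300000, w=-0.714121:
  k1 = f(0.300000, -0.714121) = -1.298772
  k2 = f(0.600000, -1.103753) = -0.823421
  w ← -0.714121 + (0.3/2)·(-1.298772 + (-0.823421)) = -1.032450
s=0.600000, w=-1.032450:
  k1 = f(0.600000, -1.032450) = -0.910411
  k2 = f(0.900000, -1.305573) = -0.577200
  w ← -1.032450 + (0.3/2)·(-0.910411 + (-0.577200)) = -1.255592
w(0.9) ≈ -1.2556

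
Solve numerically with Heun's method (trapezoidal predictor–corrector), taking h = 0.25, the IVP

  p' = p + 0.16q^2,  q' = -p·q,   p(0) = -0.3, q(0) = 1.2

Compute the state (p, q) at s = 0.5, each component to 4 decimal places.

-0.3226, 1.4043

Heun on (p,q): k1 = f(s_n, state_n); k2 = f(s_n + h, state_n + h·k1); state_{n+1} = state_n + (h/2)·(k1 + k2).
0.000000: (-0.300000, 1.200000)
  k1 = (-0.069600, 0.360000)
  predictor → (-0.317400, 1.290000)
  k2 = (-0.051144, 0.409446)
  → (-0.315093, 1.296181)
0.250000: (-0.315093, 1.296181)
  k1 = (-0.046279, 0.408417)
  predictor → (-0.326663, 1.398285)
  k2 = (-0.013831, 0.456768)
  → (-0.322607, 1.404329)
(p(0.5), q(0.5)) ≈ (-0.3226, 1.4043)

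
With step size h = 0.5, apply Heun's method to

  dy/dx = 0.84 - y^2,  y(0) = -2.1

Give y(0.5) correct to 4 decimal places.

-6.5558

Heun: k1 = f(x_n, y_n); k2 = f(x_n + h, y_n + h·k1); y_{n+1} = y_n + (h/2)·(k1 + k2).
x=0.000000, y=-2.100000:
  k1 = f(0.000000, -2.100000) = -3.570000
  k2 = f(0.500000, -3.885000) = -14.253225
  y ← -2.100000 + (0.5/2)·(-3.570000 + (-14.253225)) = -6.555806
y(0.5) ≈ -6.5558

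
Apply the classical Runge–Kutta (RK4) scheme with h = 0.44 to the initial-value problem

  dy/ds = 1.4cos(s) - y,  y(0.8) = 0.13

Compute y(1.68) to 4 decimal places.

RK4: k1 = f(s_n, y_n); k2 = f(s_n + h/2, y_n + (h/2)·k1); k3 = f(s_n + h/2, y_n + (h/2)·k2); k4 = f(s_n + h, y_n + h·k3); y_{n+1} = y_n + (h/6)·(k1 + 2k2 + 2k3 + k4).
s=0.800000, y=0.130000:
  k1 = f(0.800000, 0.130000) = 0.845389
  k2 = f(1.020000, 0.315986) = 0.416727
  k3 = f(1.020000, 0.221680) = 0.511032
  k4 = f(1.240000, 0.354854) = 0.099861
  y ← 0.130000 + (0.44/6)·(k1 + 2k2 + 2k3 + k4) = 0.335390
s=1.240000, y=0.335390:
  k1 = f(1.240000, 0.335390) = 0.119325
  k2 = f(1.460000, 0.361641) = -0.206844
  k3 = f(1.460000, 0.289884) = -0.135086
  k4 = f(1.680000, 0.275952) = -0.428533
  y ← 0.335390 + (0.44/6)·(k1 + 2k2 + 2k3 + k4) = 0.262565
y(1.68) ≈ 0.2626

0.2626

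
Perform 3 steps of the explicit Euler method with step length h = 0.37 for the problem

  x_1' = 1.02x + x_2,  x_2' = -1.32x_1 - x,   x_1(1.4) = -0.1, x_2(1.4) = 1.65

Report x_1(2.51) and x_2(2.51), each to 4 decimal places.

2.9583, -1.8203

Euler on (x_1,x_2): x_1_{n+1} = x_1_n + h·x_1', x_2_{n+1} = x_2_n + h·x_2'.
1.400000: (-0.100000, 1.650000); f=(3.078000, -1.268000) → (1.038860, 1.180840)
1.770000: (1.038860, 1.180840); f=(2.986240, -3.141295) → (2.143769, 0.018561)
2.140000: (2.143769, 0.018561); f=(2.201361, -4.969775) → (2.958272, -1.820256)
(x_1(2.51), x_2(2.51)) ≈ (2.9583, -1.8203)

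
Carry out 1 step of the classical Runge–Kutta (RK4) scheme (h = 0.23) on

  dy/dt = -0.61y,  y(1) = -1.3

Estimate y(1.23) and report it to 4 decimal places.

RK4: k1 = f(t_n, y_n); k2 = f(t_n + h/2, y_n + (h/2)·k1); k3 = f(t_n + h/2, y_n + (h/2)·k2); k4 = f(t_n + h, y_n + h·k3); y_{n+1} = y_n + (h/6)·(k1 + 2k2 + 2k3 + k4).
t=1.000000, y=-1.300000:
  k1 = f(1.000000, -1.300000) = 0.793000
  k2 = f(1.115000, -1.208805) = 0.737371
  k3 = f(1.115000, -1.215202) = 0.741273
  k4 = f(1.230000, -1.129507) = 0.688999
  y ← -1.300000 + (0.23/6)·(k1 + 2k2 + 2k3 + k4) = -1.129827
y(1.23) ≈ -1.1298

-1.1298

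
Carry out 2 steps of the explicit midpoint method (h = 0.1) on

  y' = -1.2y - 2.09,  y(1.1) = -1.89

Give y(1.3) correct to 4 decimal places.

Midpoint: k1 = f(x_n, y_n); k2 = f(x_n + h/2, y_n + (h/2)·k1); y_{n+1} = y_n + h·k2.
x=1.100000, y=-1.890000:
  k1 = f(1.100000, -1.890000) = 0.178000
  k2 = f(1.150000, -1.881100) = 0.167320
  y ← -1.890000 + 0.1·0.167320 = -1.873268
x=1.200000, y=-1.873268:
  k1 = f(1.200000, -1.873268) = 0.157922
  k2 = f(1.250000, -1.865372) = 0.148446
  y ← -1.873268 + 0.1·0.148446 = -1.858423
y(1.3) ≈ -1.8584

-1.8584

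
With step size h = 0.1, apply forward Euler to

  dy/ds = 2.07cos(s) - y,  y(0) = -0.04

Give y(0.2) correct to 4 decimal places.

0.3599

Euler: y_{n+1} = y_n + h·f(s_n, y_n).
s=0.000000, y=-0.040000: f=2.110000 → y ← -0.040000 + 0.1·2.110000 = 0.171000
s=0.100000, y=0.171000: f=1.888659 → y ← 0.171000 + 0.1·1.888659 = 0.359866
y(0.2) ≈ 0.3599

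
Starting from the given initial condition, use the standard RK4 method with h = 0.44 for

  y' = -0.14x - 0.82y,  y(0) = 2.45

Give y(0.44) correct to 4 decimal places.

1.6960

RK4: k1 = f(x_n, y_n); k2 = f(x_n + h/2, y_n + (h/2)·k1); k3 = f(x_n + h/2, y_n + (h/2)·k2); k4 = f(x_n + h, y_n + h·k3); y_{n+1} = y_n + (h/6)·(k1 + 2k2 + 2k3 + k4).
x=0.000000, y=2.450000:
  k1 = f(0.000000, 2.450000) = -2.009000
  k2 = f(0.220000, 2.008020) = -1.677376
  k3 = f(0.220000, 2.080977) = -1.737201
  k4 = f(0.440000, 1.685631) = -1.443818
  y ← 2.450000 + (0.44/6)·(k1 + 2k2 + 2k3 + k4) = 1.695989
y(0.44) ≈ 1.6960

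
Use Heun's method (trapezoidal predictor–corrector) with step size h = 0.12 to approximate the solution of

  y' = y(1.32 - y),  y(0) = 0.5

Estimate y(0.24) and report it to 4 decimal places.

Heun: k1 = f(x_n, y_n); k2 = f(x_n + h, y_n + h·k1); y_{n+1} = y_n + (h/2)·(k1 + k2).
x=0.000000, y=0.500000:
  k1 = f(0.000000, 0.500000) = 0.410000
  k2 = f(0.120000, 0.549200) = 0.423323
  y ← 0.500000 + (0.12/2)·(0.410000 + 0.423323) = 0.549999
x=0.120000, y=0.549999:
  k1 = f(0.120000, 0.549999) = 0.423500
  k2 = f(0.240000, 0.600819) = 0.432098
  y ← 0.549999 + (0.12/2)·(0.423500 + 0.432098) = 0.601335
y(0.24) ≈ 0.6013

0.6013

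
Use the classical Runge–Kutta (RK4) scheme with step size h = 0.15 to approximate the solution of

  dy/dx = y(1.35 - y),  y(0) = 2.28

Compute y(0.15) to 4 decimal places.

2.0244

RK4: k1 = f(x_n, y_n); k2 = f(x_n + h/2, y_n + (h/2)·k1); k3 = f(x_n + h/2, y_n + (h/2)·k2); k4 = f(x_n + h, y_n + h·k3); y_{n+1} = y_n + (h/6)·(k1 + 2k2 + 2k3 + k4).
x=0.000000, y=2.280000:
  k1 = f(0.000000, 2.280000) = -2.120400
  k2 = f(0.075000, 2.120970) = -1.635204
  k3 = f(0.075000, 2.157360) = -1.741765
  k4 = f(0.150000, 2.018735) = -1.349999
  y ← 2.280000 + (0.15/6)·(k1 + 2k2 + 2k3 + k4) = 2.024392
y(0.15) ≈ 2.0244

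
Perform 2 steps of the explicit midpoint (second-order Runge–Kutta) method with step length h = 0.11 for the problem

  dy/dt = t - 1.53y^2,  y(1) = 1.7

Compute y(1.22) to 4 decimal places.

1.2663

Midpoint: k1 = f(t_n, y_n); k2 = f(t_n + h/2, y_n + (h/2)·k1); y_{n+1} = y_n + h·k2.
t=1.000000, y=1.700000:
  k1 = f(1.000000, 1.700000) = -3.421700
  k2 = f(1.055000, 1.511807) = -2.441905
  y ← 1.700000 + 0.11·(-2.441905) = 1.431390
t=1.110000, y=1.431390:
  k1 = f(1.110000, 1.431390) = -2.024784
  k2 = f(1.165000, 1.320027) = -1.500982
  y ← 1.431390 + 0.11·(-1.500982) = 1.266282
y(1.22) ≈ 1.2663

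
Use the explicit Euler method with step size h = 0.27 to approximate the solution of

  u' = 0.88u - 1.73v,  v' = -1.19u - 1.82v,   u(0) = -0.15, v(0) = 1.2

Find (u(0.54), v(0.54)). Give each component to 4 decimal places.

-1.2310, 0.5747

Euler on (u,v): u_{n+1} = u_n + h·u', v_{n+1} = v_n + h·v'.
0.000000: (-0.150000, 1.200000); f=(-2.208000, -2.005500) → (-0.746160, 0.658515)
0.270000: (-0.746160, 0.658515); f=(-1.795852, -0.310567) → (-1.231040, 0.574662)
(u(0.54), v(0.54)) ≈ (-1.2310, 0.5747)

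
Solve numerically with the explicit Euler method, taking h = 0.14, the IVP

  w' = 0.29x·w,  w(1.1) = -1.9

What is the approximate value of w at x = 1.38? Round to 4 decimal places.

Euler: w_{n+1} = w_n + h·f(x_n, w_n).
x=1.100000, w=-1.900000: f=-0.606100 → w ← -1.900000 + 0.14·(-0.606100) = -1.984854
x=1.240000, w=-1.984854: f=-0.713753 → w ← -1.984854 + 0.14·(-0.713753) = -2.084779
w(1.38) ≈ -2.0848

-2.0848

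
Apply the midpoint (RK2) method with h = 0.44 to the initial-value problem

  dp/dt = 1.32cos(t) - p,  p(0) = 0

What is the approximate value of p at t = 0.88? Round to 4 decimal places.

0.6316

Midpoint: k1 = f(t_n, p_n); k2 = f(t_n + h/2, p_n + (h/2)·k1); p_{n+1} = p_n + h·k2.
t=0.000000, p=0.000000:
  k1 = f(0.000000, 0.000000) = 1.320000
  k2 = f(0.220000, 0.290400) = 0.997785
  p ← 0.000000 + 0.44·0.997785 = 0.439025
t=0.440000, p=0.439025:
  k1 = f(0.440000, 0.439025) = 0.755247
  k2 = f(0.660000, 0.605180) = 0.437610
  p ← 0.439025 + 0.44·0.437610 = 0.631574
p(0.88) ≈ 0.6316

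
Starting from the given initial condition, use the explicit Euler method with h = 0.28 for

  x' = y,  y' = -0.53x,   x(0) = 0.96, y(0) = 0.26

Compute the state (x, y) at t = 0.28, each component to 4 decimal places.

Euler on (x,y): x_{n+1} = x_n + h·x', y_{n+1} = y_n + h·y'.
0.000000: (0.960000, 0.260000); f=(0.260000, -0.508800) → (1.032800, 0.117536)
(x(0.28), y(0.28)) ≈ (1.0328, 0.1175)

1.0328, 0.1175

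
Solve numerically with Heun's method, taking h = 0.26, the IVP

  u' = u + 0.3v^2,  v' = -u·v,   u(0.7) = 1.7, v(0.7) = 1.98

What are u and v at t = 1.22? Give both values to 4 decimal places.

3.2336, 0.6329

Heun on (u,v): k1 = f(t_n, state_n); k2 = f(t_n + h, state_n + h·k1); state_{n+1} = state_n + (h/2)·(k1 + k2).
0.700000: (1.700000, 1.980000)
  k1 = (2.876120, -3.366000)
  predictor → (2.447791, 1.104840)
  k2 = (2.813993, -2.704418)
  → (2.439715, 1.190846)
0.960000: (2.439715, 1.190846)
  k1 = (2.865149, -2.905324)
  predictor → (3.184653, 0.435462)
  k2 = (3.241541, -1.386794)
  → (3.233584, 0.632870)
(u(1.22), v(1.22)) ≈ (3.2336, 0.6329)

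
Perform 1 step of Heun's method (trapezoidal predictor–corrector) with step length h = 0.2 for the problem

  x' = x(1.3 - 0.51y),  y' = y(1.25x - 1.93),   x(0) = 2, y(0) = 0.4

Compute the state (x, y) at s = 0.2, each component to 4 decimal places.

2.4808, 0.4726

Heun on (x,y): k1 = f(s_n, state_n); k2 = f(s_n + h, state_n + h·k1); state_{n+1} = state_n + (h/2)·(k1 + k2).
0.000000: (2.000000, 0.400000)
  k1 = (2.192000, 0.228000)
  predictor → (2.438400, 0.445600)
  k2 = (2.615779, 0.498181)
  → (2.480778, 0.472618)
(x(0.2), y(0.2)) ≈ (2.4808, 0.4726)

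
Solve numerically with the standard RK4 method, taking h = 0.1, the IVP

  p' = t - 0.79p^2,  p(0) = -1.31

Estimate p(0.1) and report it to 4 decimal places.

RK4: k1 = f(t_n, p_n); k2 = f(t_n + h/2, p_n + (h/2)·k1); k3 = f(t_n + h/2, p_n + (h/2)·k2); k4 = f(t_n + h, p_n + h·k3); p_{n+1} = p_n + (h/6)·(k1 + 2k2 + 2k3 + k4).
t=0.000000, p=-1.310000:
  k1 = f(0.000000, -1.310000) = -1.355719
  k2 = f(0.050000, -1.377786) = -1.449652
  k3 = f(0.050000, -1.382483) = -1.459894
  k4 = f(0.100000, -1.455989) = -1.574725
  p ← -1.310000 + (0.1/6)·(k1 + 2k2 + 2k3 + k4) = -1.455826
p(0.1) ≈ -1.4558

-1.4558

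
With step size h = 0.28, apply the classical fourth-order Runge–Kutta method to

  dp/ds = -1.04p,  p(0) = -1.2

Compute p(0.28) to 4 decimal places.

-0.8969

RK4: k1 = f(s_n, p_n); k2 = f(s_n + h/2, p_n + (h/2)·k1); k3 = f(s_n + h/2, p_n + (h/2)·k2); k4 = f(s_n + h, p_n + h·k3); p_{n+1} = p_n + (h/6)·(k1 + 2k2 + 2k3 + k4).
s=0.000000, p=-1.200000:
  k1 = f(0.000000, -1.200000) = 1.248000
  k2 = f(0.140000, -1.025280) = 1.066291
  k3 = f(0.140000, -1.050719) = 1.092748
  k4 = f(0.280000, -0.894031) = 0.929792
  p ← -1.200000 + (0.28/6)·(k1 + 2k2 + 2k3 + k4) = -0.896859
p(0.28) ≈ -0.8969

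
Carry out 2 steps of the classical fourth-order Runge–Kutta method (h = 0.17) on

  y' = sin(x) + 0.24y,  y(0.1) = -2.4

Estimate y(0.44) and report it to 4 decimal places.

RK4: k1 = f(x_n, y_n); k2 = f(x_n + h/2, y_n + (h/2)·k1); k3 = f(x_n + h/2, y_n + (h/2)·k2); k4 = f(x_n + h, y_n + h·k3); y_{n+1} = y_n + (h/6)·(k1 + 2k2 + 2k3 + k4).
x=0.100000, y=-2.400000:
  k1 = f(0.100000, -2.400000) = -0.476167
  k2 = f(0.185000, -2.440474) = -0.401767
  k3 = f(0.185000, -2.434150) = -0.400250
  k4 = f(0.270000, -2.468042) = -0.325599
  y ← -2.400000 + (0.17/6)·(k1 + 2k2 + 2k3 + k4) = -2.468164
x=0.270000, y=-2.468164:
  k1 = f(0.270000, -2.468164) = -0.325628
  k2 = f(0.355000, -2.495843) = -0.251412
  k3 = f(0.355000, -2.489534) = -0.249898
  k4 = f(0.440000, -2.510647) = -0.176616
  y ← -2.468164 + (0.17/6)·(k1 + 2k2 + 2k3 + k4) = -2.510802
y(0.44) ≈ -2.5108

-2.5108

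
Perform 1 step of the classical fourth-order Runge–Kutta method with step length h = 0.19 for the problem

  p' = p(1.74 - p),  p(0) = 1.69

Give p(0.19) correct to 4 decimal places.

1.7038

RK4: k1 = f(t_n, p_n); k2 = f(t_n + h/2, p_n + (h/2)·k1); k3 = f(t_n + h/2, p_n + (h/2)·k2); k4 = f(t_n + h, p_n + h·k3); p_{n+1} = p_n + (h/6)·(k1 + 2k2 + 2k3 + k4).
t=0.000000, p=1.690000:
  k1 = f(0.000000, 1.690000) = 0.084500
  k2 = f(0.095000, 1.698028) = 0.071270
  k3 = f(0.095000, 1.696771) = 0.073350
  k4 = f(0.190000, 1.703937) = 0.061450
  p ← 1.690000 + (0.19/6)·(k1 + 2k2 + 2k3 + k4) = 1.703781
p(0.19) ≈ 1.7038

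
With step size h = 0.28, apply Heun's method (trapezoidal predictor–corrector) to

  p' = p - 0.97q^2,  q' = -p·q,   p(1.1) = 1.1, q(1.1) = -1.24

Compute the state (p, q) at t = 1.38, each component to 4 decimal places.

Heun on (p,q): k1 = f(t_n, state_n); k2 = f(t_n + h, state_n + h·k1); state_{n+1} = state_n + (h/2)·(k1 + k2).
1.100000: (1.100000, -1.240000)
  k1 = (-0.391472, 1.364000)
  predictor → (0.990388, -0.858080)
  k2 = (0.276176, 0.849832)
  → (1.083859, -0.930064)
(p(1.38), q(1.38)) ≈ (1.0839, -0.9301)

1.0839, -0.9301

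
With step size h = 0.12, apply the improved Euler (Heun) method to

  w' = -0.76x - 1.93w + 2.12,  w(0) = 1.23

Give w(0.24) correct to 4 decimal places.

Heun: k1 = f(x_n, w_n); k2 = f(x_n + h, w_n + h·k1); w_{n+1} = w_n + (h/2)·(k1 + k2).
x=0.000000, w=1.230000:
  k1 = f(0.000000, 1.230000) = -0.253900
  k2 = f(0.120000, 1.199532) = -0.286297
  w ← 1.230000 + (0.12/2)·(-0.253900 + (-0.286297)) = 1.197588
x=0.120000, w=1.197588:
  k1 = f(0.120000, 1.197588) = -0.282545
  k2 = f(0.240000, 1.163683) = -0.308308
  w ← 1.197588 + (0.12/2)·(-0.282545 + (-0.308308)) = 1.162137
w(0.24) ≈ 1.1621

1.1621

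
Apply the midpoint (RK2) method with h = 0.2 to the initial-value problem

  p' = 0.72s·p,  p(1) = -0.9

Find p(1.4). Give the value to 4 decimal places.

Midpoint: k1 = f(s_n, p_n); k2 = f(s_n + h/2, p_n + (h/2)·k1); p_{n+1} = p_n + h·k2.
s=1.000000, p=-0.900000:
  k1 = f(1.000000, -0.900000) = -0.648000
  k2 = f(1.100000, -0.964800) = -0.764122
  p ← -0.900000 + 0.2·(-0.764122) = -1.052824
s=1.200000, p=-1.052824:
  k1 = f(1.200000, -1.052824) = -0.909640
  k2 = f(1.300000, -1.143788) = -1.070586
  p ← -1.052824 + 0.2·(-1.070586) = -1.266941
p(1.4) ≈ -1.2669

-1.2669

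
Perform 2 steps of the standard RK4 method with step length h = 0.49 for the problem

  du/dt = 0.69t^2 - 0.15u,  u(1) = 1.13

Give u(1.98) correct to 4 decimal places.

2.4445

RK4: k1 = f(t_n, u_n); k2 = f(t_n + h/2, u_n + (h/2)·k1); k3 = f(t_n + h/2, u_n + (h/2)·k2); k4 = f(t_n + h, u_n + h·k3); u_{n+1} = u_n + (h/6)·(k1 + 2k2 + 2k3 + k4).
t=1.000000, u=1.130000:
  k1 = f(1.000000, 1.130000) = 0.520500
  k2 = f(1.245000, 1.257522) = 0.880889
  k3 = f(1.245000, 1.345818) = 0.867645
  k4 = f(1.490000, 1.555146) = 1.298597
  u ← 1.130000 + (0.49/6)·(k1 + 2k2 + 2k3 + k4) = 1.564153
t=1.490000, u=1.564153:
  k1 = f(1.490000, 1.564153) = 1.297246
  k2 = f(1.735000, 1.881979) = 1.794758
  k3 = f(1.735000, 2.003869) = 1.776475
  k4 = f(1.980000, 2.434626) = 2.339882
  u ← 1.564153 + (0.49/6)·(k1 + 2k2 + 2k3 + k4) = 2.444487
u(1.98) ≈ 2.4445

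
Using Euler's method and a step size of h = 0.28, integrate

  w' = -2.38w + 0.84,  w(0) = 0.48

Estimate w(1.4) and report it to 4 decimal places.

Euler: w_{n+1} = w_n + h·f(t_n, w_n).
t=0.000000, w=0.480000: f=-0.302400 → w ← 0.480000 + 0.28·(-0.302400) = 0.395328
t=0.280000, w=0.395328: f=-0.100881 → w ← 0.395328 + 0.28·(-0.100881) = 0.367081
t=0.560000, w=0.367081: f=-0.033654 → w ← 0.367081 + 0.28·(-0.033654) = 0.357658
t=0.840000, w=0.357658: f=-0.011227 → w ← 0.357658 + 0.28·(-0.011227) = 0.354515
t=1.120000, w=0.354515: f=-0.003745 → w ← 0.354515 + 0.28·(-0.003745) = 0.353466
w(1.4) ≈ 0.3535

0.3535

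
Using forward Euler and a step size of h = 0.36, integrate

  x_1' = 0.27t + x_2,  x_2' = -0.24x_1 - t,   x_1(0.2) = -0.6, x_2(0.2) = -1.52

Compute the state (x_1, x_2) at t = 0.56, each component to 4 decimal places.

Euler on (x_1,x_2): x_1_{n+1} = x_1_n + h·x_1', x_2_{n+1} = x_2_n + h·x_2'.
0.200000: (-0.600000, -1.520000); f=(-1.466000, -0.056000) → (-1.127760, -1.540160)
(x_1(0.56), x_2(0.56)) ≈ (-1.1278, -1.5402)

-1.1278, -1.5402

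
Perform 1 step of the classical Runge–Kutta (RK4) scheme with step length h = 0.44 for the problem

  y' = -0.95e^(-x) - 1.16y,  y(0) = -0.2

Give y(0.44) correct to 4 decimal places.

-0.3797

RK4: k1 = f(x_n, y_n); k2 = f(x_n + h/2, y_n + (h/2)·k1); k3 = f(x_n + h/2, y_n + (h/2)·k2); k4 = f(x_n + h, y_n + h·k3); y_{n+1} = y_n + (h/6)·(k1 + 2k2 + 2k3 + k4).
x=0.000000, y=-0.200000:
  k1 = f(0.000000, -0.200000) = -0.718000
  k2 = f(0.220000, -0.357960) = -0.347159
  k3 = f(0.220000, -0.276375) = -0.441798
  k4 = f(0.440000, -0.394391) = -0.154341
  y ← -0.200000 + (0.44/6)·(k1 + 2k2 + 2k3 + k4) = -0.379685
y(0.44) ≈ -0.3797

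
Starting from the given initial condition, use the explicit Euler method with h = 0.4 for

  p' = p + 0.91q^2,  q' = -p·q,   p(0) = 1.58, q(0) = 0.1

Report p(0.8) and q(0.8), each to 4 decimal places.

3.1024, 0.0042

Euler on (p,q): p_{n+1} = p_n + h·p', q_{n+1} = q_n + h·q'.
0.000000: (1.580000, 0.100000); f=(1.589100, -0.158000) → (2.215640, 0.036800)
0.400000: (2.215640, 0.036800); f=(2.216872, -0.081536) → (3.102389, 0.004186)
(p(0.8), q(0.8)) ≈ (3.1024, 0.0042)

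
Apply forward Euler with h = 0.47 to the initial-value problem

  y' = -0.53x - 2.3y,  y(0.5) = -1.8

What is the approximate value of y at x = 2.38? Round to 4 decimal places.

Euler: y_{n+1} = y_n + h·f(x_n, y_n).
x=0.500000, y=-1.800000: f=3.875000 → y ← -1.800000 + 0.47·3.875000 = 0.021250
x=0.970000, y=0.021250: f=-0.562975 → y ← 0.021250 + 0.47·(-0.562975) = -0.243348
x=1.440000, y=-0.243348: f=-0.203499 → y ← -0.243348 + 0.47·(-0.203499) = -0.338993
x=1.910000, y=-0.338993: f=-0.232617 → y ← -0.338993 + 0.47·(-0.232617) = -0.448323
y(2.38) ≈ -0.4483

-0.4483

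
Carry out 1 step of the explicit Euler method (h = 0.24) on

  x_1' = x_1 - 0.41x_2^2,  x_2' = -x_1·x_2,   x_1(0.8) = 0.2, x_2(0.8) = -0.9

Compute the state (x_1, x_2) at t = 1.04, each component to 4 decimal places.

Euler on (x_1,x_2): x_1_{n+1} = x_1_n + h·x_1', x_2_{n+1} = x_2_n + h·x_2'.
0.800000: (0.200000, -0.900000); f=(-0.132100, 0.180000) → (0.168296, -0.856800)
(x_1(1.04), x_2(1.04)) ≈ (0.1683, -0.8568)

0.1683, -0.8568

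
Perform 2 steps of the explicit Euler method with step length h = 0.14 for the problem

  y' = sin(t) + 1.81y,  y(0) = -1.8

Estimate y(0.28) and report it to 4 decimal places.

-2.8083

Euler: y_{n+1} = y_n + h·f(t_n, y_n).
t=0.000000, y=-1.800000: f=-3.258000 → y ← -1.800000 + 0.14·(-3.258000) = -2.256120
t=0.140000, y=-2.256120: f=-3.944034 → y ← -2.256120 + 0.14·(-3.944034) = -2.808285
y(0.28) ≈ -2.8083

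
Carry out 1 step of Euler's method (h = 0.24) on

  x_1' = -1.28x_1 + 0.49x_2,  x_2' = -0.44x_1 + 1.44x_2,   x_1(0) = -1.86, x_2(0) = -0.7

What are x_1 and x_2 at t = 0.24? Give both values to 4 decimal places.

-1.3709, -0.7455

Euler on (x_1,x_2): x_1_{n+1} = x_1_n + h·x_1', x_2_{n+1} = x_2_n + h·x_2'.
0.000000: (-1.860000, -0.700000); f=(2.037800, -0.189600) → (-1.370928, -0.745504)
(x_1(0.24), x_2(0.24)) ≈ (-1.3709, -0.7455)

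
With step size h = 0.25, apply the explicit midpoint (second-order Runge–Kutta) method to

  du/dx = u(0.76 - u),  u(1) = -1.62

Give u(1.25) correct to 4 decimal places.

Midpoint: k1 = f(x_n, u_n); k2 = f(x_n + h/2, u_n + (h/2)·k1); u_{n+1} = u_n + h·k2.
x=1.000000, u=-1.620000:
  k1 = f(1.000000, -1.620000) = -3.855600
  k2 = f(1.125000, -2.101950) = -6.015676
  u ← -1.620000 + 0.25·(-6.015676) = -3.123919
u(1.25) ≈ -3.1239

-3.1239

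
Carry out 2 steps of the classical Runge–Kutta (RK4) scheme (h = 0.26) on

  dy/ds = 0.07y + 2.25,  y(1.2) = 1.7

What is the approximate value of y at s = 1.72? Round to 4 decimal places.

2.9546

RK4: k1 = f(s_n, y_n); k2 = f(s_n + h/2, y_n + (h/2)·k1); k3 = f(s_n + h/2, y_n + (h/2)·k2); k4 = f(s_n + h, y_n + h·k3); y_{n+1} = y_n + (h/6)·(k1 + 2k2 + 2k3 + k4).
s=1.200000, y=1.700000:
  k1 = f(1.200000, 1.700000) = 2.369000
  k2 = f(1.330000, 2.007970) = 2.390558
  k3 = f(1.330000, 2.010773) = 2.390754
  k4 = f(1.460000, 2.321596) = 2.412512
  y ← 1.700000 + (0.26/6)·(k1 + 2k2 + 2k3 + k4) = 2.321579
s=1.460000, y=2.321579:
  k1 = f(1.460000, 2.321579) = 2.412511
  k2 = f(1.590000, 2.635206) = 2.434464
  k3 = f(1.590000, 2.638060) = 2.434664
  k4 = f(1.720000, 2.954592) = 2.456821
  y ← 2.321579 + (0.26/6)·(k1 + 2k2 + 2k3 + k4) = 2.954575
y(1.72) ≈ 2.9546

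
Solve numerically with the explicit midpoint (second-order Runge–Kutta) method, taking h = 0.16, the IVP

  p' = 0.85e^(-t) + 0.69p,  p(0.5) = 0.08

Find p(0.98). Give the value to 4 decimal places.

0.3473

Midpoint: k1 = f(t_n, p_n); k2 = f(t_n + h/2, p_n + (h/2)·k1); p_{n+1} = p_n + h·k2.
t=0.500000, p=0.080000:
  k1 = f(0.500000, 0.080000) = 0.570751
  k2 = f(0.580000, 0.125660) = 0.562619
  p ← 0.080000 + 0.16·0.562619 = 0.170019
t=0.660000, p=0.170019:
  k1 = f(0.660000, 0.170019) = 0.556637
  k2 = f(0.740000, 0.214550) = 0.553586
  p ← 0.170019 + 0.16·0.553586 = 0.258593
t=0.820000, p=0.258593:
  k1 = f(0.820000, 0.258593) = 0.552796
  k2 = f(0.900000, 0.302817) = 0.554528
  p ← 0.258593 + 0.16·0.554528 = 0.347317
p(0.98) ≈ 0.3473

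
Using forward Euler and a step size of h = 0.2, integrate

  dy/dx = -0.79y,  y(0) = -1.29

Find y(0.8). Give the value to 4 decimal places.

-0.6484

Euler: y_{n+1} = y_n + h·f(x_n, y_n).
x=0.000000, y=-1.290000: f=1.019100 → y ← -1.290000 + 0.2·1.019100 = -1.086180
x=0.200000, y=-1.086180: f=0.858082 → y ← -1.086180 + 0.2·0.858082 = -0.914564
x=0.400000, y=-0.914564: f=0.722505 → y ← -0.914564 + 0.2·0.722505 = -0.770063
x=0.600000, y=-0.770063: f=0.608349 → y ← -0.770063 + 0.2·0.608349 = -0.648393
y(0.8) ≈ -0.6484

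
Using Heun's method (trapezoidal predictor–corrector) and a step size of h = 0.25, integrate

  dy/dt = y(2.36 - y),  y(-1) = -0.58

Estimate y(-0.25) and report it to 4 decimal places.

Heun: k1 = f(t_n, y_n); k2 = f(t_n + h, y_n + h·k1); y_{n+1} = y_n + (h/2)·(k1 + k2).
t=-1.000000, y=-0.580000:
  k1 = f(-1.000000, -0.580000) = -1.705200
  k2 = f(-0.750000, -1.006300) = -3.387508
  y ← -0.580000 + (0.25/2)·(-1.705200 + (-3.387508)) = -1.216588
t=-0.750000, y=-1.216588:
  k1 = f(-0.750000, -1.216588) = -4.351236
  k2 = f(-0.500000, -2.304398) = -10.748626
  y ← -1.216588 + (0.25/2)·(-4.351236 + (-10.748626)) = -3.104071
t=-0.500000, y=-3.104071:
  k1 = f(-0.500000, -3.104071) = -16.960867
  k2 = f(-0.250000, -7.344288) = -71.271084
  y ← -3.104071 + (0.25/2)·(-16.960867 + (-71.271084)) = -14.133065
y(-0.25) ≈ -14.1331

-14.1331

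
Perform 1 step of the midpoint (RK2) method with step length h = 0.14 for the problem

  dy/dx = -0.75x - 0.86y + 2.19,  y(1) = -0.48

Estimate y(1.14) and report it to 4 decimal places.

-0.2436

Midpoint: k1 = f(x_n, y_n); k2 = f(x_n + h/2, y_n + (h/2)·k1); y_{n+1} = y_n + h·k2.
x=1.000000, y=-0.480000:
  k1 = f(1.000000, -0.480000) = 1.852800
  k2 = f(1.070000, -0.350304) = 1.688761
  y ← -0.480000 + 0.14·1.688761 = -0.243573
y(1.14) ≈ -0.2436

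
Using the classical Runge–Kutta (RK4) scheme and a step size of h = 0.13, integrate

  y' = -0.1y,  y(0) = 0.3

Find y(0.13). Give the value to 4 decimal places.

RK4: k1 = f(x_n, y_n); k2 = f(x_n + h/2, y_n + (h/2)·k1); k3 = f(x_n + h/2, y_n + (h/2)·k2); k4 = f(x_n + h, y_n + h·k3); y_{n+1} = y_n + (h/6)·(k1 + 2k2 + 2k3 + k4).
x=0.000000, y=0.300000:
  k1 = f(0.000000, 0.300000) = -0.030000
  k2 = f(0.065000, 0.298050) = -0.029805
  k3 = f(0.065000, 0.298063) = -0.029806
  k4 = f(0.130000, 0.296125) = -0.029613
  y ← 0.300000 + (0.13/6)·(k1 + 2k2 + 2k3 + k4) = 0.296125
y(0.13) ≈ 0.2961

0.2961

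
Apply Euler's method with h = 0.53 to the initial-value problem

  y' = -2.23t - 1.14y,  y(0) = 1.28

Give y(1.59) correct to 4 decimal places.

-1.4214

Euler: y_{n+1} = y_n + h·f(t_n, y_n).
t=0.000000, y=1.280000: f=-1.459200 → y ← 1.280000 + 0.53·(-1.459200) = 0.506624
t=0.530000, y=0.506624: f=-1.759451 → y ← 0.506624 + 0.53·(-1.759451) = -0.425885
t=1.060000, y=-0.425885: f=-1.878291 → y ← -0.425885 + 0.53·(-1.878291) = -1.421379
y(1.59) ≈ -1.4214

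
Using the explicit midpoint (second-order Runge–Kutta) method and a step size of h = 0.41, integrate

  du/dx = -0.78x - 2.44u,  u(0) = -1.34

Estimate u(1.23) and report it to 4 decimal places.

-0.4461

Midpoint: k1 = f(x_n, u_n); k2 = f(x_n + h/2, u_n + (h/2)·k1); u_{n+1} = u_n + h·k2.
x=0.000000, u=-1.340000:
  k1 = f(0.000000, -1.340000) = 3.269600
  k2 = f(0.205000, -0.669732) = 1.474246
  u ← -1.340000 + 0.41·1.474246 = -0.735559
x=0.410000, u=-0.735559:
  k1 = f(0.410000, -0.735559) = 1.474964
  k2 = f(0.615000, -0.433191) = 0.577287
  u ← -0.735559 + 0.41·0.577287 = -0.498871
x=0.820000, u=-0.498871:
  k1 = f(0.820000, -0.498871) = 0.577646
  k2 = f(1.025000, -0.380454) = 0.128808
  u ← -0.498871 + 0.41·0.128808 = -0.446060
u(1.23) ≈ -0.4461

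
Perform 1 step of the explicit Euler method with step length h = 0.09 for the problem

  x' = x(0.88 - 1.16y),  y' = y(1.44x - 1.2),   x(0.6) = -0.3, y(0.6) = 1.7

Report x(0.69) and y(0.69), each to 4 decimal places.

Euler on (x,y): x_{n+1} = x_n + h·x', y_{n+1} = y_n + h·y'.
0.600000: (-0.300000, 1.700000); f=(0.327600, -2.774400) → (-0.270516, 1.450304)
(x(0.69), y(0.69)) ≈ (-0.2705, 1.4503)

-0.2705, 1.4503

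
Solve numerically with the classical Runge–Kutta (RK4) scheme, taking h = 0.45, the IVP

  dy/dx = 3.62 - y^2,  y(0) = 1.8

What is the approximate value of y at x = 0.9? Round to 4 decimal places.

1.8949

RK4: k1 = f(x_n, y_n); k2 = f(x_n + h/2, y_n + (h/2)·k1); k3 = f(x_n + h/2, y_n + (h/2)·k2); k4 = f(x_n + h, y_n + h·k3); y_{n+1} = y_n + (h/6)·(k1 + 2k2 + 2k3 + k4).
x=0.000000, y=1.800000:
  k1 = f(0.000000, 1.800000) = 0.380000
  k2 = f(0.225000, 1.885500) = 0.064890
  k3 = f(0.225000, 1.814600) = 0.327226
  k4 = f(0.450000, 1.947252) = -0.171789
  y ← 1.800000 + (0.45/6)·(k1 + 2k2 + 2k3 + k4) = 1.874433
x=0.450000, y=1.874433:
  k1 = f(0.450000, 1.874433) = 0.106500
  k2 = f(0.675000, 1.898396) = 0.016094
  k3 = f(0.675000, 1.878054) = 0.092912
  k4 = f(0.900000, 1.916244) = -0.051990
  y ← 1.874433 + (0.45/6)·(k1 + 2k2 + 2k3 + k4) = 1.894872
y(0.9) ≈ 1.8949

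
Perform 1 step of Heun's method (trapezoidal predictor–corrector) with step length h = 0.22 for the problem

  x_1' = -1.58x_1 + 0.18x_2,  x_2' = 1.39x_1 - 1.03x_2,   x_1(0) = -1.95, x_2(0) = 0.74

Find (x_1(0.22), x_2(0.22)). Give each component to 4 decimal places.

Heun on (x_1,x_2): k1 = f(s_n, state_n); k2 = f(s_n + h, state_n + h·k1); state_{n+1} = state_n + (h/2)·(k1 + k2).
0.000000: (-1.950000, 0.740000)
  k1 = (3.214200, -3.472700)
  predictor → (-1.242876, -0.023994)
  k2 = (1.959425, -1.702884)
  → (-1.380901, 0.170686)
(x_1(0.22), x_2(0.22)) ≈ (-1.3809, 0.1707)

-1.3809, 0.1707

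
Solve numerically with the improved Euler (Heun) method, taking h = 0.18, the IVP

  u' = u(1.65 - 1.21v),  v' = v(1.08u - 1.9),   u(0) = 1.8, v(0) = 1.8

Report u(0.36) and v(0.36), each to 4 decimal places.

1.4987, 1.7161

Heun on (u,v): k1 = f(t_n, state_n); k2 = f(t_n + h, state_n + h·k1); state_{n+1} = state_n + (h/2)·(k1 + k2).
0.000000: (1.800000, 1.800000)
  k1 = (-0.950400, 0.079200)
  predictor → (1.628928, 1.814256)
  k2 = (-0.888173, -0.255371)
  → (1.634528, 1.784145)
0.180000: (1.634528, 1.784145)
  k1 = (-0.831673, -0.240341)
  predictor → (1.484827, 1.740883)
  k2 = (-0.677777, -0.515974)
  → (1.498678, 1.716076)
(u(0.36), v(0.36)) ≈ (1.4987, 1.7161)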